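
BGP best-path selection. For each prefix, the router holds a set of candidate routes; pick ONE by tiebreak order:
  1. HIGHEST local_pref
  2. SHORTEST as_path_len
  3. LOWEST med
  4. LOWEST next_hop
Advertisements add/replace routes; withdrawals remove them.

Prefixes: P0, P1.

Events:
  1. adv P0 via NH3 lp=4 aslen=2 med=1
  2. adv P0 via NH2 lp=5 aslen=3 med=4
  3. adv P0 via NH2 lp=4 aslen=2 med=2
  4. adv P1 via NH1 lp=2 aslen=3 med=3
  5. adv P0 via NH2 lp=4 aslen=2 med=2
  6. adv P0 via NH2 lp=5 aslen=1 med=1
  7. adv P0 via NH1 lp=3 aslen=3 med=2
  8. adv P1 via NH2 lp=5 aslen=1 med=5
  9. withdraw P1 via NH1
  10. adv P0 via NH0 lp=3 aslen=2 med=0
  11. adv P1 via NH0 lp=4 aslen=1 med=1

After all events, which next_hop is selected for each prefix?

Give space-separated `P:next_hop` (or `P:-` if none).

Op 1: best P0=NH3 P1=-
Op 2: best P0=NH2 P1=-
Op 3: best P0=NH3 P1=-
Op 4: best P0=NH3 P1=NH1
Op 5: best P0=NH3 P1=NH1
Op 6: best P0=NH2 P1=NH1
Op 7: best P0=NH2 P1=NH1
Op 8: best P0=NH2 P1=NH2
Op 9: best P0=NH2 P1=NH2
Op 10: best P0=NH2 P1=NH2
Op 11: best P0=NH2 P1=NH2

Answer: P0:NH2 P1:NH2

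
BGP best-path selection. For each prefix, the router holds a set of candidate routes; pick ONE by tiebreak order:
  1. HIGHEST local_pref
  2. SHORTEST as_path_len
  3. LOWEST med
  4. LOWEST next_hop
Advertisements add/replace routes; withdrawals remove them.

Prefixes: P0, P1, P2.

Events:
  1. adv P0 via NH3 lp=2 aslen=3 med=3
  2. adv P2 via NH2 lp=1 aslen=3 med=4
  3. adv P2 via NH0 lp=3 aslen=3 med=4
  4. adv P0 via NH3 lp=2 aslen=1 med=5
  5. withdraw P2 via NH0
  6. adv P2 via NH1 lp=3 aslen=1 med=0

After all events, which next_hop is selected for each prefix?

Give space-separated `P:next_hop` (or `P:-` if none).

Answer: P0:NH3 P1:- P2:NH1

Derivation:
Op 1: best P0=NH3 P1=- P2=-
Op 2: best P0=NH3 P1=- P2=NH2
Op 3: best P0=NH3 P1=- P2=NH0
Op 4: best P0=NH3 P1=- P2=NH0
Op 5: best P0=NH3 P1=- P2=NH2
Op 6: best P0=NH3 P1=- P2=NH1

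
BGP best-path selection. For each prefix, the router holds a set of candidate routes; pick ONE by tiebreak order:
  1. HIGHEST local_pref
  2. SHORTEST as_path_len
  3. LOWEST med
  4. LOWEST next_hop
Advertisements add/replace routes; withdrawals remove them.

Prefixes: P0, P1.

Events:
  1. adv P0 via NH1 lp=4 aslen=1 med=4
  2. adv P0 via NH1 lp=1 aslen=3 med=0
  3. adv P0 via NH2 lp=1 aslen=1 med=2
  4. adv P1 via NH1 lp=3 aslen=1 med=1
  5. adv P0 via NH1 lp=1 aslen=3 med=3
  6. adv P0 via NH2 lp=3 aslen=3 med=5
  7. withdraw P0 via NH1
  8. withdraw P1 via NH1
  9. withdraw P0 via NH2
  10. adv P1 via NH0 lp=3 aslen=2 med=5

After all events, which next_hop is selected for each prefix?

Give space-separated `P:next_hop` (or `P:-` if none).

Answer: P0:- P1:NH0

Derivation:
Op 1: best P0=NH1 P1=-
Op 2: best P0=NH1 P1=-
Op 3: best P0=NH2 P1=-
Op 4: best P0=NH2 P1=NH1
Op 5: best P0=NH2 P1=NH1
Op 6: best P0=NH2 P1=NH1
Op 7: best P0=NH2 P1=NH1
Op 8: best P0=NH2 P1=-
Op 9: best P0=- P1=-
Op 10: best P0=- P1=NH0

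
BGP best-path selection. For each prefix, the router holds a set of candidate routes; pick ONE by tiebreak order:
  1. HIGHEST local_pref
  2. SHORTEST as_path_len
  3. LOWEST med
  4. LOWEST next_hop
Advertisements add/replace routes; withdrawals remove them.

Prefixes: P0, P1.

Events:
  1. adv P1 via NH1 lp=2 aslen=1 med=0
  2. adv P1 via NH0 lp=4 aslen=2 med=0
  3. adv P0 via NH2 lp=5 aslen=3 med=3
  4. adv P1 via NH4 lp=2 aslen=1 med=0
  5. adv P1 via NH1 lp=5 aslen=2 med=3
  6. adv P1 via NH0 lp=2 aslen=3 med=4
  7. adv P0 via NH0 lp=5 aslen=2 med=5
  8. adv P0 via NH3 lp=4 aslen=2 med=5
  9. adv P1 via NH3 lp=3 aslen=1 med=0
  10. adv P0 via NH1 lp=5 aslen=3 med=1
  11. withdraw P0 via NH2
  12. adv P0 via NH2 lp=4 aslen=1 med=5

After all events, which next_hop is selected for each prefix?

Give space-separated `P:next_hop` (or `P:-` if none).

Answer: P0:NH0 P1:NH1

Derivation:
Op 1: best P0=- P1=NH1
Op 2: best P0=- P1=NH0
Op 3: best P0=NH2 P1=NH0
Op 4: best P0=NH2 P1=NH0
Op 5: best P0=NH2 P1=NH1
Op 6: best P0=NH2 P1=NH1
Op 7: best P0=NH0 P1=NH1
Op 8: best P0=NH0 P1=NH1
Op 9: best P0=NH0 P1=NH1
Op 10: best P0=NH0 P1=NH1
Op 11: best P0=NH0 P1=NH1
Op 12: best P0=NH0 P1=NH1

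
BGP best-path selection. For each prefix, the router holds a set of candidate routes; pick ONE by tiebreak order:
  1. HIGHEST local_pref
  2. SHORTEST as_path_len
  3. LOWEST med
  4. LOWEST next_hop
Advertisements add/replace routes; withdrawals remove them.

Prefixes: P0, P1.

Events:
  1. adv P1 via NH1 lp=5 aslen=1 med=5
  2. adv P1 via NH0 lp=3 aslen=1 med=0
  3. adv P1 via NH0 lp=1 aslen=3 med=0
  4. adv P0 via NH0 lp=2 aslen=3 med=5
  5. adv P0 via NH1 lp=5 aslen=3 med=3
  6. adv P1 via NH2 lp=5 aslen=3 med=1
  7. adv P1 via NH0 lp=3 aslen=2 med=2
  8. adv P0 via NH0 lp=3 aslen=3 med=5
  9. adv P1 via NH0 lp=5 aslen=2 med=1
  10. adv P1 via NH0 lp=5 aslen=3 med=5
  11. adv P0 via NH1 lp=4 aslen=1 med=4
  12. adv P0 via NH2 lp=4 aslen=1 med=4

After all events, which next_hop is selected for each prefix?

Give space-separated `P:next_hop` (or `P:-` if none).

Answer: P0:NH1 P1:NH1

Derivation:
Op 1: best P0=- P1=NH1
Op 2: best P0=- P1=NH1
Op 3: best P0=- P1=NH1
Op 4: best P0=NH0 P1=NH1
Op 5: best P0=NH1 P1=NH1
Op 6: best P0=NH1 P1=NH1
Op 7: best P0=NH1 P1=NH1
Op 8: best P0=NH1 P1=NH1
Op 9: best P0=NH1 P1=NH1
Op 10: best P0=NH1 P1=NH1
Op 11: best P0=NH1 P1=NH1
Op 12: best P0=NH1 P1=NH1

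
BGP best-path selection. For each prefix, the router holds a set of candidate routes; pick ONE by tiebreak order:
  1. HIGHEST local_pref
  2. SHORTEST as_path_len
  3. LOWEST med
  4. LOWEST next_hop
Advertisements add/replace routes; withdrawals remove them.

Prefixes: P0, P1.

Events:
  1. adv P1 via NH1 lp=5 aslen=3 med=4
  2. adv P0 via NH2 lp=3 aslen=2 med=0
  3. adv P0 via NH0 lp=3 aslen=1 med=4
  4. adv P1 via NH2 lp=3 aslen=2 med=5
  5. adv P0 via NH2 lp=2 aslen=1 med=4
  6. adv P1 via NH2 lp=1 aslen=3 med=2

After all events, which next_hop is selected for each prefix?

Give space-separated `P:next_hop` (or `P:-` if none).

Op 1: best P0=- P1=NH1
Op 2: best P0=NH2 P1=NH1
Op 3: best P0=NH0 P1=NH1
Op 4: best P0=NH0 P1=NH1
Op 5: best P0=NH0 P1=NH1
Op 6: best P0=NH0 P1=NH1

Answer: P0:NH0 P1:NH1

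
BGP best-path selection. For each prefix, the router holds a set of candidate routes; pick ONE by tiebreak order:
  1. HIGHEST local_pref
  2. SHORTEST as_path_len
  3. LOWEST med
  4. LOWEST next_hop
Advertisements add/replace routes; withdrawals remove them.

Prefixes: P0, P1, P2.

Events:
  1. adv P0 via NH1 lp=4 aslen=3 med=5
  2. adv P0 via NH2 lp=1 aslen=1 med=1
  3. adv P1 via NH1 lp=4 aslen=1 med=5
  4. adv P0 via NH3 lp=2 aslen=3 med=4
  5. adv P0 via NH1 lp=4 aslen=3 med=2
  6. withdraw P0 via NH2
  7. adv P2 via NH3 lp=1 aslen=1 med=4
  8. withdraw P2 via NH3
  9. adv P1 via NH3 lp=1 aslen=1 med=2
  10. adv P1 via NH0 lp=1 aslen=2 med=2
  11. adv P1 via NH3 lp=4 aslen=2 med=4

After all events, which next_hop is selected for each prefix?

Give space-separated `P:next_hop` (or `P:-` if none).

Op 1: best P0=NH1 P1=- P2=-
Op 2: best P0=NH1 P1=- P2=-
Op 3: best P0=NH1 P1=NH1 P2=-
Op 4: best P0=NH1 P1=NH1 P2=-
Op 5: best P0=NH1 P1=NH1 P2=-
Op 6: best P0=NH1 P1=NH1 P2=-
Op 7: best P0=NH1 P1=NH1 P2=NH3
Op 8: best P0=NH1 P1=NH1 P2=-
Op 9: best P0=NH1 P1=NH1 P2=-
Op 10: best P0=NH1 P1=NH1 P2=-
Op 11: best P0=NH1 P1=NH1 P2=-

Answer: P0:NH1 P1:NH1 P2:-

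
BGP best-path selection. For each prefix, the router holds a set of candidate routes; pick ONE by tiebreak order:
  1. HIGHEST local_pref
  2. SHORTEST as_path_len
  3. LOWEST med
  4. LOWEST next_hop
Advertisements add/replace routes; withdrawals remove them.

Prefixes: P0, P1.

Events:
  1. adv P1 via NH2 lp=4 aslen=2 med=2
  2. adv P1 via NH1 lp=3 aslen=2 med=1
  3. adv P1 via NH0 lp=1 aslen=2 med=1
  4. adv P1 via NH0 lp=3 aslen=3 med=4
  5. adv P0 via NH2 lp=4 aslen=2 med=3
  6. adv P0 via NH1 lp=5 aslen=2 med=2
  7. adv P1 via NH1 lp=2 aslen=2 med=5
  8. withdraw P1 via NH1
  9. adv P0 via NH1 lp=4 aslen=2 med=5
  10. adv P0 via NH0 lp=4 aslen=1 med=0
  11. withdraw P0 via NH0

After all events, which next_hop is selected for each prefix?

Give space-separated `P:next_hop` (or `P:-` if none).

Op 1: best P0=- P1=NH2
Op 2: best P0=- P1=NH2
Op 3: best P0=- P1=NH2
Op 4: best P0=- P1=NH2
Op 5: best P0=NH2 P1=NH2
Op 6: best P0=NH1 P1=NH2
Op 7: best P0=NH1 P1=NH2
Op 8: best P0=NH1 P1=NH2
Op 9: best P0=NH2 P1=NH2
Op 10: best P0=NH0 P1=NH2
Op 11: best P0=NH2 P1=NH2

Answer: P0:NH2 P1:NH2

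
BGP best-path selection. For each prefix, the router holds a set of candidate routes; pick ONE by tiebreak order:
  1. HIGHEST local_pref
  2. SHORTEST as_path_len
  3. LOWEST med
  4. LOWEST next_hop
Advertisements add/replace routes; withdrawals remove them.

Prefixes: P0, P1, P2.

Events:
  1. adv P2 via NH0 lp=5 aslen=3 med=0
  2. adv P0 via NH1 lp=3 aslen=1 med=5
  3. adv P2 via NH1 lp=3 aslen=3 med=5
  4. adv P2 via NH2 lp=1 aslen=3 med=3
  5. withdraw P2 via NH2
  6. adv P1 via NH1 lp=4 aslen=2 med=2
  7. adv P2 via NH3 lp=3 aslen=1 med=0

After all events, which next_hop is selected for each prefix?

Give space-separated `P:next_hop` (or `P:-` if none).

Op 1: best P0=- P1=- P2=NH0
Op 2: best P0=NH1 P1=- P2=NH0
Op 3: best P0=NH1 P1=- P2=NH0
Op 4: best P0=NH1 P1=- P2=NH0
Op 5: best P0=NH1 P1=- P2=NH0
Op 6: best P0=NH1 P1=NH1 P2=NH0
Op 7: best P0=NH1 P1=NH1 P2=NH0

Answer: P0:NH1 P1:NH1 P2:NH0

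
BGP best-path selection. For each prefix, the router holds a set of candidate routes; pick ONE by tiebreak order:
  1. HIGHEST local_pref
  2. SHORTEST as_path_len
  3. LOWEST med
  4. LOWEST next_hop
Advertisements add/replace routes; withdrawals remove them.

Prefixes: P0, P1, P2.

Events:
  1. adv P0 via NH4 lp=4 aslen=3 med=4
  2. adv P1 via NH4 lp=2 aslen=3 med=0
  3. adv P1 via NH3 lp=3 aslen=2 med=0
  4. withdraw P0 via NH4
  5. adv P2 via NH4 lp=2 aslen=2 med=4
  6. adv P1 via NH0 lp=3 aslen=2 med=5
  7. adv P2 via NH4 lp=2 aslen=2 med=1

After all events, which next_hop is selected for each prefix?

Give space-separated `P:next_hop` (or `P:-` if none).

Op 1: best P0=NH4 P1=- P2=-
Op 2: best P0=NH4 P1=NH4 P2=-
Op 3: best P0=NH4 P1=NH3 P2=-
Op 4: best P0=- P1=NH3 P2=-
Op 5: best P0=- P1=NH3 P2=NH4
Op 6: best P0=- P1=NH3 P2=NH4
Op 7: best P0=- P1=NH3 P2=NH4

Answer: P0:- P1:NH3 P2:NH4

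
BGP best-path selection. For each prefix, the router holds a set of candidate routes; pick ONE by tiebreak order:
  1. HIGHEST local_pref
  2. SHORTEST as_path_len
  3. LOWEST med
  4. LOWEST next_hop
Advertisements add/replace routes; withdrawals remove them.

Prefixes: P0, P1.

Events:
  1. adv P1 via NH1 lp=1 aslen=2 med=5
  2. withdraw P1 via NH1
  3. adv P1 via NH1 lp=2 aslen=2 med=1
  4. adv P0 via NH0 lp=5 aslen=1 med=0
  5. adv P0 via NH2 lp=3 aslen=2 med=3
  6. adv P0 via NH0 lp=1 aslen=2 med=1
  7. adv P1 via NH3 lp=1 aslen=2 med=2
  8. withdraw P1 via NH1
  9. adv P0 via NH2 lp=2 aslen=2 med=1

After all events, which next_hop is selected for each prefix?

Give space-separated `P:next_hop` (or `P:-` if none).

Op 1: best P0=- P1=NH1
Op 2: best P0=- P1=-
Op 3: best P0=- P1=NH1
Op 4: best P0=NH0 P1=NH1
Op 5: best P0=NH0 P1=NH1
Op 6: best P0=NH2 P1=NH1
Op 7: best P0=NH2 P1=NH1
Op 8: best P0=NH2 P1=NH3
Op 9: best P0=NH2 P1=NH3

Answer: P0:NH2 P1:NH3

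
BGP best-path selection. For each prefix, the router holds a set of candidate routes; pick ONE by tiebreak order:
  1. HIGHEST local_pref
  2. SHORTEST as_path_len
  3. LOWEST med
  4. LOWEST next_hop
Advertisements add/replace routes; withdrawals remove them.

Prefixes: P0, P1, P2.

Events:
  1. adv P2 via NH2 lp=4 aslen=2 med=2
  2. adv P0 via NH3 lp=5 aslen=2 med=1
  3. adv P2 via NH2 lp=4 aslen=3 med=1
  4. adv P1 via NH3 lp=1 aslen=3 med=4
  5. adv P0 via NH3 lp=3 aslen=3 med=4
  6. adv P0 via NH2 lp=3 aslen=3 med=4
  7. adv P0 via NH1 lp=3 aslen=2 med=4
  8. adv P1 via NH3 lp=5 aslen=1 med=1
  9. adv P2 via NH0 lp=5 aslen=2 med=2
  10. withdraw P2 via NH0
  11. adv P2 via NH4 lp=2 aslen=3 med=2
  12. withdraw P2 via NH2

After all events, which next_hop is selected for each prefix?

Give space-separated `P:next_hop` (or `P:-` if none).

Answer: P0:NH1 P1:NH3 P2:NH4

Derivation:
Op 1: best P0=- P1=- P2=NH2
Op 2: best P0=NH3 P1=- P2=NH2
Op 3: best P0=NH3 P1=- P2=NH2
Op 4: best P0=NH3 P1=NH3 P2=NH2
Op 5: best P0=NH3 P1=NH3 P2=NH2
Op 6: best P0=NH2 P1=NH3 P2=NH2
Op 7: best P0=NH1 P1=NH3 P2=NH2
Op 8: best P0=NH1 P1=NH3 P2=NH2
Op 9: best P0=NH1 P1=NH3 P2=NH0
Op 10: best P0=NH1 P1=NH3 P2=NH2
Op 11: best P0=NH1 P1=NH3 P2=NH2
Op 12: best P0=NH1 P1=NH3 P2=NH4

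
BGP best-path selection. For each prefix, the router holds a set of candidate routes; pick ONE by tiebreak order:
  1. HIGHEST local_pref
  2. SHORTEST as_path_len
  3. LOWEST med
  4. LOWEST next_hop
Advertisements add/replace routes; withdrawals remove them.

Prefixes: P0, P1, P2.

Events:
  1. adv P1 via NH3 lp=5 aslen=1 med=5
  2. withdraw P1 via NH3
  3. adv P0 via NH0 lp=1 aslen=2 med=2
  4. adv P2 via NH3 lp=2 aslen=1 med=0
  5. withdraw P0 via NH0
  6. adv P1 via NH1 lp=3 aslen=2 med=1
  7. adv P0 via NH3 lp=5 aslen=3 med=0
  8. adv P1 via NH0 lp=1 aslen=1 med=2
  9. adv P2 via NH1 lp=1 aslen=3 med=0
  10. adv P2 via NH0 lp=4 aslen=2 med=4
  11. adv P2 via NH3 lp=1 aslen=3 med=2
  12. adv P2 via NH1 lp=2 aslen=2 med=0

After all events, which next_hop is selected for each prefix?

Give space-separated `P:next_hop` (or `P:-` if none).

Op 1: best P0=- P1=NH3 P2=-
Op 2: best P0=- P1=- P2=-
Op 3: best P0=NH0 P1=- P2=-
Op 4: best P0=NH0 P1=- P2=NH3
Op 5: best P0=- P1=- P2=NH3
Op 6: best P0=- P1=NH1 P2=NH3
Op 7: best P0=NH3 P1=NH1 P2=NH3
Op 8: best P0=NH3 P1=NH1 P2=NH3
Op 9: best P0=NH3 P1=NH1 P2=NH3
Op 10: best P0=NH3 P1=NH1 P2=NH0
Op 11: best P0=NH3 P1=NH1 P2=NH0
Op 12: best P0=NH3 P1=NH1 P2=NH0

Answer: P0:NH3 P1:NH1 P2:NH0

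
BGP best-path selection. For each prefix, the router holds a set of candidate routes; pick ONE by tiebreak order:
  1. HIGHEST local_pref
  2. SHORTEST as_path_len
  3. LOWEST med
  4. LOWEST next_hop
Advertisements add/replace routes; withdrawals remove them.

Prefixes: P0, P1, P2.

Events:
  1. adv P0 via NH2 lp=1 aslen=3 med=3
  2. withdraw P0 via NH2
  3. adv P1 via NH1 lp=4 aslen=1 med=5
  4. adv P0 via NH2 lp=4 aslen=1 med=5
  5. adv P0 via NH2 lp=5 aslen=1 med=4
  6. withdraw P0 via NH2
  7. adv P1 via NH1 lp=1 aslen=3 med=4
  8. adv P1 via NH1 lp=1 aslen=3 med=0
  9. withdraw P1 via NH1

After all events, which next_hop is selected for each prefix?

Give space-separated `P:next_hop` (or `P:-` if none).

Answer: P0:- P1:- P2:-

Derivation:
Op 1: best P0=NH2 P1=- P2=-
Op 2: best P0=- P1=- P2=-
Op 3: best P0=- P1=NH1 P2=-
Op 4: best P0=NH2 P1=NH1 P2=-
Op 5: best P0=NH2 P1=NH1 P2=-
Op 6: best P0=- P1=NH1 P2=-
Op 7: best P0=- P1=NH1 P2=-
Op 8: best P0=- P1=NH1 P2=-
Op 9: best P0=- P1=- P2=-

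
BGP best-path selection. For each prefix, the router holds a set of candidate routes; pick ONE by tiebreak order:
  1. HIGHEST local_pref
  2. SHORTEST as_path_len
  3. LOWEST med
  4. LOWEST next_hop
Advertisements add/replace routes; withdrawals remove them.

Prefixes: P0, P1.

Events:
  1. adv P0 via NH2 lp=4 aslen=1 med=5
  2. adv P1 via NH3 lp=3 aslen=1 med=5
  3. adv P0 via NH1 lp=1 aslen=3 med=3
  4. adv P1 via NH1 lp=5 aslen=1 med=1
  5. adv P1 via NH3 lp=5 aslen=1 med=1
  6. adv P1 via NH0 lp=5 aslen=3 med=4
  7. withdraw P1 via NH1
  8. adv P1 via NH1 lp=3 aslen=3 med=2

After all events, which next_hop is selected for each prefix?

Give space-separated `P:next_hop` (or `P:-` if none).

Op 1: best P0=NH2 P1=-
Op 2: best P0=NH2 P1=NH3
Op 3: best P0=NH2 P1=NH3
Op 4: best P0=NH2 P1=NH1
Op 5: best P0=NH2 P1=NH1
Op 6: best P0=NH2 P1=NH1
Op 7: best P0=NH2 P1=NH3
Op 8: best P0=NH2 P1=NH3

Answer: P0:NH2 P1:NH3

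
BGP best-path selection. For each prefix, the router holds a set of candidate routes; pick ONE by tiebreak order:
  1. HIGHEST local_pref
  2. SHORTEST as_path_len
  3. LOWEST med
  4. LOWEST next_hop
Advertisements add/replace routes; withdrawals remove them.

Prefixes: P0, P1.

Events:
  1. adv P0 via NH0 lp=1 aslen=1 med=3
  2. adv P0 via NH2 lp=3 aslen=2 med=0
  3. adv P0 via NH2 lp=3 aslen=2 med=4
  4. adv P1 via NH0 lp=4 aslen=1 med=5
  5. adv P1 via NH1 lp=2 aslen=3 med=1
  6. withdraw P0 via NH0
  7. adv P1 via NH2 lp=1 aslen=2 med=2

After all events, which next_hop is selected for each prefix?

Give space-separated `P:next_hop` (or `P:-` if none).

Answer: P0:NH2 P1:NH0

Derivation:
Op 1: best P0=NH0 P1=-
Op 2: best P0=NH2 P1=-
Op 3: best P0=NH2 P1=-
Op 4: best P0=NH2 P1=NH0
Op 5: best P0=NH2 P1=NH0
Op 6: best P0=NH2 P1=NH0
Op 7: best P0=NH2 P1=NH0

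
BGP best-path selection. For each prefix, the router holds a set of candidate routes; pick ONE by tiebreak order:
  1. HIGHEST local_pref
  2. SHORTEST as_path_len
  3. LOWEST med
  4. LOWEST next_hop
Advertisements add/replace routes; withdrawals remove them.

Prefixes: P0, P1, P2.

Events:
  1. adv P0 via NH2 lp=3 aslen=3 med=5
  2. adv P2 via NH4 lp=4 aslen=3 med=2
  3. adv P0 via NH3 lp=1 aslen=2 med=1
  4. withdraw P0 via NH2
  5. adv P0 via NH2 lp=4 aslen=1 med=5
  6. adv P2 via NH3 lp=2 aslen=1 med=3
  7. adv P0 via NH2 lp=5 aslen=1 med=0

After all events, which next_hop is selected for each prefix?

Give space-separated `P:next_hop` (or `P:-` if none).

Op 1: best P0=NH2 P1=- P2=-
Op 2: best P0=NH2 P1=- P2=NH4
Op 3: best P0=NH2 P1=- P2=NH4
Op 4: best P0=NH3 P1=- P2=NH4
Op 5: best P0=NH2 P1=- P2=NH4
Op 6: best P0=NH2 P1=- P2=NH4
Op 7: best P0=NH2 P1=- P2=NH4

Answer: P0:NH2 P1:- P2:NH4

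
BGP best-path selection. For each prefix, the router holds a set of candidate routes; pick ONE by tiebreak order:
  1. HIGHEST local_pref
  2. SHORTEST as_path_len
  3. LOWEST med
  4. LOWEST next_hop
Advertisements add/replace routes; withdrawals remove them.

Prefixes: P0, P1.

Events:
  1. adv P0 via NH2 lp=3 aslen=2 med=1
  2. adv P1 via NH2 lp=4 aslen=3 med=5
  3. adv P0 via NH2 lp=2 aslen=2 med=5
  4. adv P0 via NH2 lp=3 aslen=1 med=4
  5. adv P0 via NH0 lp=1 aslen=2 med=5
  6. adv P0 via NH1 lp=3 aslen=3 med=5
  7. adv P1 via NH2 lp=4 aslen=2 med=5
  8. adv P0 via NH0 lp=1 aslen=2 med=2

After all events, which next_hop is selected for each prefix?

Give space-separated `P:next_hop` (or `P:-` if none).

Op 1: best P0=NH2 P1=-
Op 2: best P0=NH2 P1=NH2
Op 3: best P0=NH2 P1=NH2
Op 4: best P0=NH2 P1=NH2
Op 5: best P0=NH2 P1=NH2
Op 6: best P0=NH2 P1=NH2
Op 7: best P0=NH2 P1=NH2
Op 8: best P0=NH2 P1=NH2

Answer: P0:NH2 P1:NH2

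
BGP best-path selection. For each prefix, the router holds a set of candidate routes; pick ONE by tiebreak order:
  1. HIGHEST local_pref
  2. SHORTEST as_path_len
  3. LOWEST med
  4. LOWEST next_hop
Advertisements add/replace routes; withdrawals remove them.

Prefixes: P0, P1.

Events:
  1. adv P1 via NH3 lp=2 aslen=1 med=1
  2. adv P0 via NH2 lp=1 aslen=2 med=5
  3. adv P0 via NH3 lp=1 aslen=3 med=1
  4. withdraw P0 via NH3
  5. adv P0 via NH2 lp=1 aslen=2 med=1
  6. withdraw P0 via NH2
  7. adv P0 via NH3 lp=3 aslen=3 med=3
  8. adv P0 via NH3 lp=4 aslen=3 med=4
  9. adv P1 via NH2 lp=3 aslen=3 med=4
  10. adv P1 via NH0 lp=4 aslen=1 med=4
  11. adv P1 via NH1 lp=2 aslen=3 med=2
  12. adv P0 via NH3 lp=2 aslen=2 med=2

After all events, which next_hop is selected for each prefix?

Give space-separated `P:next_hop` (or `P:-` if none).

Op 1: best P0=- P1=NH3
Op 2: best P0=NH2 P1=NH3
Op 3: best P0=NH2 P1=NH3
Op 4: best P0=NH2 P1=NH3
Op 5: best P0=NH2 P1=NH3
Op 6: best P0=- P1=NH3
Op 7: best P0=NH3 P1=NH3
Op 8: best P0=NH3 P1=NH3
Op 9: best P0=NH3 P1=NH2
Op 10: best P0=NH3 P1=NH0
Op 11: best P0=NH3 P1=NH0
Op 12: best P0=NH3 P1=NH0

Answer: P0:NH3 P1:NH0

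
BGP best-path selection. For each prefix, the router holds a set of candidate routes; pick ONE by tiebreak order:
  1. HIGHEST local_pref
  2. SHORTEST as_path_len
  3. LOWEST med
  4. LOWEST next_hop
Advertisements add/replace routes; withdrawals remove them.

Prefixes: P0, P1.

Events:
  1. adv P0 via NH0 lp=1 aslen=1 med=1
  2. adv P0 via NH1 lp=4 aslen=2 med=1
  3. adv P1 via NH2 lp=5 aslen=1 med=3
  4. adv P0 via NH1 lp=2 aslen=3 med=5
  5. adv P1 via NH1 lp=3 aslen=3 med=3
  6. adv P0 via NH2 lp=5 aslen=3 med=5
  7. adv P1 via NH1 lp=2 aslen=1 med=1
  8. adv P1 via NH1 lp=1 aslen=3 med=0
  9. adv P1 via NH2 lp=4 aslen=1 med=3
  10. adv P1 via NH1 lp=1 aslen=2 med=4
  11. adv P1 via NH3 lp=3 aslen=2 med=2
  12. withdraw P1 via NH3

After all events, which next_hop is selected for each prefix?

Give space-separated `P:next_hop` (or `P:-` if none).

Answer: P0:NH2 P1:NH2

Derivation:
Op 1: best P0=NH0 P1=-
Op 2: best P0=NH1 P1=-
Op 3: best P0=NH1 P1=NH2
Op 4: best P0=NH1 P1=NH2
Op 5: best P0=NH1 P1=NH2
Op 6: best P0=NH2 P1=NH2
Op 7: best P0=NH2 P1=NH2
Op 8: best P0=NH2 P1=NH2
Op 9: best P0=NH2 P1=NH2
Op 10: best P0=NH2 P1=NH2
Op 11: best P0=NH2 P1=NH2
Op 12: best P0=NH2 P1=NH2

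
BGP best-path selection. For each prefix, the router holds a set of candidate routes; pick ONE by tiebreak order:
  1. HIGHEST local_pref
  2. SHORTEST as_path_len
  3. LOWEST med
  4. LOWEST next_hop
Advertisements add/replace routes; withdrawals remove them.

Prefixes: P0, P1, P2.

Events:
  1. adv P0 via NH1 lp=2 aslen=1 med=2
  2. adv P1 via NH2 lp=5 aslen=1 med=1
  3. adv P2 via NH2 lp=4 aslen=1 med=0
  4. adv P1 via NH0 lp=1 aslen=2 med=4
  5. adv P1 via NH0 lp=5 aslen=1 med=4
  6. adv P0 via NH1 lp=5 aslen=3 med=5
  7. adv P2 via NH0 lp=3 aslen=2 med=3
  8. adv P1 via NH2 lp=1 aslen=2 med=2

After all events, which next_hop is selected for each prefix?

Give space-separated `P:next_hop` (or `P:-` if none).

Op 1: best P0=NH1 P1=- P2=-
Op 2: best P0=NH1 P1=NH2 P2=-
Op 3: best P0=NH1 P1=NH2 P2=NH2
Op 4: best P0=NH1 P1=NH2 P2=NH2
Op 5: best P0=NH1 P1=NH2 P2=NH2
Op 6: best P0=NH1 P1=NH2 P2=NH2
Op 7: best P0=NH1 P1=NH2 P2=NH2
Op 8: best P0=NH1 P1=NH0 P2=NH2

Answer: P0:NH1 P1:NH0 P2:NH2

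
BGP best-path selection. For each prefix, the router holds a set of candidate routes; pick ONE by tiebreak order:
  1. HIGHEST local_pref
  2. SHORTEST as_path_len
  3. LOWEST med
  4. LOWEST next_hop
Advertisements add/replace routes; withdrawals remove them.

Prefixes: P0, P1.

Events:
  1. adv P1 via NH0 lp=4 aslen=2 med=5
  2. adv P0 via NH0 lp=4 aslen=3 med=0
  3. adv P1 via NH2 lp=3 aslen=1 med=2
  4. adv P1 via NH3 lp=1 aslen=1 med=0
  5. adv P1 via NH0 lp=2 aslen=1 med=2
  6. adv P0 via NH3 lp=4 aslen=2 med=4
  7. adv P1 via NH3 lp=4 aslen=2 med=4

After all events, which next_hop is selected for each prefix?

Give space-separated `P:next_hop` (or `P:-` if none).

Op 1: best P0=- P1=NH0
Op 2: best P0=NH0 P1=NH0
Op 3: best P0=NH0 P1=NH0
Op 4: best P0=NH0 P1=NH0
Op 5: best P0=NH0 P1=NH2
Op 6: best P0=NH3 P1=NH2
Op 7: best P0=NH3 P1=NH3

Answer: P0:NH3 P1:NH3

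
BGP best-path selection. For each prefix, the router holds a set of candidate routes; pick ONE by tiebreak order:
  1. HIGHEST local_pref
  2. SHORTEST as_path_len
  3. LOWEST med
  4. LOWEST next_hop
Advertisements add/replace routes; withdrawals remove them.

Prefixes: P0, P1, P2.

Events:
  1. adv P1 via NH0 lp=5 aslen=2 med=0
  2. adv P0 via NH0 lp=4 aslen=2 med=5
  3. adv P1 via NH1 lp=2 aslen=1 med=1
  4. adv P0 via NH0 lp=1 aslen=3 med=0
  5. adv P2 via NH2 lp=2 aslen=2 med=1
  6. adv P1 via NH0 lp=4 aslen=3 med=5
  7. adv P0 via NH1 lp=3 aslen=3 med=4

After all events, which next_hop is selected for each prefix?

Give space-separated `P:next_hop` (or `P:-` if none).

Answer: P0:NH1 P1:NH0 P2:NH2

Derivation:
Op 1: best P0=- P1=NH0 P2=-
Op 2: best P0=NH0 P1=NH0 P2=-
Op 3: best P0=NH0 P1=NH0 P2=-
Op 4: best P0=NH0 P1=NH0 P2=-
Op 5: best P0=NH0 P1=NH0 P2=NH2
Op 6: best P0=NH0 P1=NH0 P2=NH2
Op 7: best P0=NH1 P1=NH0 P2=NH2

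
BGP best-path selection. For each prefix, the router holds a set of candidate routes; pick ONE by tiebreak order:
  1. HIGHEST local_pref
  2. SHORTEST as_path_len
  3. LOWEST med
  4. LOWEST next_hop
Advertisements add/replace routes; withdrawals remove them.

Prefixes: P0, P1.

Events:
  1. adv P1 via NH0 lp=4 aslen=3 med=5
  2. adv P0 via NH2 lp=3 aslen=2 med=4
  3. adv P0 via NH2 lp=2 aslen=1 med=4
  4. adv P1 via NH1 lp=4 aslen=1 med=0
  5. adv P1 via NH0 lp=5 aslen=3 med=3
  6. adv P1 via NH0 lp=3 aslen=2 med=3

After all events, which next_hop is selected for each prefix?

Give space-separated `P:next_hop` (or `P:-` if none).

Answer: P0:NH2 P1:NH1

Derivation:
Op 1: best P0=- P1=NH0
Op 2: best P0=NH2 P1=NH0
Op 3: best P0=NH2 P1=NH0
Op 4: best P0=NH2 P1=NH1
Op 5: best P0=NH2 P1=NH0
Op 6: best P0=NH2 P1=NH1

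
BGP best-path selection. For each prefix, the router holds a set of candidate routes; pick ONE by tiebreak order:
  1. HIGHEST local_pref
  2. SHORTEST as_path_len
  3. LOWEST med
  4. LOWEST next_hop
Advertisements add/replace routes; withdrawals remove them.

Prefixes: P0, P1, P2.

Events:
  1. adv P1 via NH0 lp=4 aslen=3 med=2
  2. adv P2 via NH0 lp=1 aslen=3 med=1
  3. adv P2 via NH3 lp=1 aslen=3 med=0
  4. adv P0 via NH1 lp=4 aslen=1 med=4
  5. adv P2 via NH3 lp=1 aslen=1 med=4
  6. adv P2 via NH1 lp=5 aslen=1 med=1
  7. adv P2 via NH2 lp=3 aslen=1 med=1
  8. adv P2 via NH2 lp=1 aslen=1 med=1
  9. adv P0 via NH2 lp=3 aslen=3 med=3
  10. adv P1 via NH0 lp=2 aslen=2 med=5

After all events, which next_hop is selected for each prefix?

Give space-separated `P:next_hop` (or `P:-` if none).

Answer: P0:NH1 P1:NH0 P2:NH1

Derivation:
Op 1: best P0=- P1=NH0 P2=-
Op 2: best P0=- P1=NH0 P2=NH0
Op 3: best P0=- P1=NH0 P2=NH3
Op 4: best P0=NH1 P1=NH0 P2=NH3
Op 5: best P0=NH1 P1=NH0 P2=NH3
Op 6: best P0=NH1 P1=NH0 P2=NH1
Op 7: best P0=NH1 P1=NH0 P2=NH1
Op 8: best P0=NH1 P1=NH0 P2=NH1
Op 9: best P0=NH1 P1=NH0 P2=NH1
Op 10: best P0=NH1 P1=NH0 P2=NH1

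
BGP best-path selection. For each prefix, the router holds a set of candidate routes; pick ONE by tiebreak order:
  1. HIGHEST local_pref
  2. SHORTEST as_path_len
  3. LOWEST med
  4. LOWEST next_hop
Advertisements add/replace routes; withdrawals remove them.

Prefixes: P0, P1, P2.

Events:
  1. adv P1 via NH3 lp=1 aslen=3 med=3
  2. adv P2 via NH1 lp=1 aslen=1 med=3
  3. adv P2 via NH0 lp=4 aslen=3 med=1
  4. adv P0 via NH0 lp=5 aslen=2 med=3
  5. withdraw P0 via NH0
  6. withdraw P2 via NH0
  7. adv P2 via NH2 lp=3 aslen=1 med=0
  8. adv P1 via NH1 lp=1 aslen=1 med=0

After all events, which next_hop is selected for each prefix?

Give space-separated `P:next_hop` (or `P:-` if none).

Answer: P0:- P1:NH1 P2:NH2

Derivation:
Op 1: best P0=- P1=NH3 P2=-
Op 2: best P0=- P1=NH3 P2=NH1
Op 3: best P0=- P1=NH3 P2=NH0
Op 4: best P0=NH0 P1=NH3 P2=NH0
Op 5: best P0=- P1=NH3 P2=NH0
Op 6: best P0=- P1=NH3 P2=NH1
Op 7: best P0=- P1=NH3 P2=NH2
Op 8: best P0=- P1=NH1 P2=NH2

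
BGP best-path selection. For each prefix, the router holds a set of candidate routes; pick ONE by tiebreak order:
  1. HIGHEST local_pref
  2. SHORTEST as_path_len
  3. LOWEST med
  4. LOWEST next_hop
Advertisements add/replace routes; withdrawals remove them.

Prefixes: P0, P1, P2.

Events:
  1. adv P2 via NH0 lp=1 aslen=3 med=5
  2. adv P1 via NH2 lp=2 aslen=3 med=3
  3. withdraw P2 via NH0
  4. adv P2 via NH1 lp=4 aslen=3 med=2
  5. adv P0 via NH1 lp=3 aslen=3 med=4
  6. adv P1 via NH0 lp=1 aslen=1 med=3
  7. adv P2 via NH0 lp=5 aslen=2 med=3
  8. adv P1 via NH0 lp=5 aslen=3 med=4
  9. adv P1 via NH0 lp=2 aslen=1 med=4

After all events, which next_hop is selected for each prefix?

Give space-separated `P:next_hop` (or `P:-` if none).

Answer: P0:NH1 P1:NH0 P2:NH0

Derivation:
Op 1: best P0=- P1=- P2=NH0
Op 2: best P0=- P1=NH2 P2=NH0
Op 3: best P0=- P1=NH2 P2=-
Op 4: best P0=- P1=NH2 P2=NH1
Op 5: best P0=NH1 P1=NH2 P2=NH1
Op 6: best P0=NH1 P1=NH2 P2=NH1
Op 7: best P0=NH1 P1=NH2 P2=NH0
Op 8: best P0=NH1 P1=NH0 P2=NH0
Op 9: best P0=NH1 P1=NH0 P2=NH0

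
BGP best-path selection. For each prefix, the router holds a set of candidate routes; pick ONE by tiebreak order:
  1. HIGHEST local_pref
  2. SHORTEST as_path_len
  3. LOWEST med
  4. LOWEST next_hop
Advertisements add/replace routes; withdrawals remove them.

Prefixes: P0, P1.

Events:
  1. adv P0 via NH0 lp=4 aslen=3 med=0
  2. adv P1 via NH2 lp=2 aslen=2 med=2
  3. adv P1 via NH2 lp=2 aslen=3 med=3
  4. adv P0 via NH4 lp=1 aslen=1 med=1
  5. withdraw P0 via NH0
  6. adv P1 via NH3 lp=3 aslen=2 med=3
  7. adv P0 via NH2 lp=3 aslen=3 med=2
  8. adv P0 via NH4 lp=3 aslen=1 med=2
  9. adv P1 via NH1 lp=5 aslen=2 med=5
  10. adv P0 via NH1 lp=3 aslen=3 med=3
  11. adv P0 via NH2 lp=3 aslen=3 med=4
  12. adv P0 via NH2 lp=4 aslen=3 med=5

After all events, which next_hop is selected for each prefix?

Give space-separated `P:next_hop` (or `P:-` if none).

Op 1: best P0=NH0 P1=-
Op 2: best P0=NH0 P1=NH2
Op 3: best P0=NH0 P1=NH2
Op 4: best P0=NH0 P1=NH2
Op 5: best P0=NH4 P1=NH2
Op 6: best P0=NH4 P1=NH3
Op 7: best P0=NH2 P1=NH3
Op 8: best P0=NH4 P1=NH3
Op 9: best P0=NH4 P1=NH1
Op 10: best P0=NH4 P1=NH1
Op 11: best P0=NH4 P1=NH1
Op 12: best P0=NH2 P1=NH1

Answer: P0:NH2 P1:NH1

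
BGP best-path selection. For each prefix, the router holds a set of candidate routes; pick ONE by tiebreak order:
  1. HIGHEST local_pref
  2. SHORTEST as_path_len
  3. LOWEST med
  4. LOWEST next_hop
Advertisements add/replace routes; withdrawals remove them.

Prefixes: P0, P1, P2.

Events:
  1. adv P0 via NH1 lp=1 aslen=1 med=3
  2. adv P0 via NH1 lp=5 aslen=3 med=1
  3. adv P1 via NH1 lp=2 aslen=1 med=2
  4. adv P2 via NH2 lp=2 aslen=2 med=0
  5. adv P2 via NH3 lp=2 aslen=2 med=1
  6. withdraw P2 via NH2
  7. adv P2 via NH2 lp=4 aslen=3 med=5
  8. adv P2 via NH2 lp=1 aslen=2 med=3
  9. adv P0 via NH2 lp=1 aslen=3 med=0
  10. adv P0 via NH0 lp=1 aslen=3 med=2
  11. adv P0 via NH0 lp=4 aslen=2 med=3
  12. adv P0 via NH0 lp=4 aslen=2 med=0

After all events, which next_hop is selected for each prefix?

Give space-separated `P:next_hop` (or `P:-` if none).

Op 1: best P0=NH1 P1=- P2=-
Op 2: best P0=NH1 P1=- P2=-
Op 3: best P0=NH1 P1=NH1 P2=-
Op 4: best P0=NH1 P1=NH1 P2=NH2
Op 5: best P0=NH1 P1=NH1 P2=NH2
Op 6: best P0=NH1 P1=NH1 P2=NH3
Op 7: best P0=NH1 P1=NH1 P2=NH2
Op 8: best P0=NH1 P1=NH1 P2=NH3
Op 9: best P0=NH1 P1=NH1 P2=NH3
Op 10: best P0=NH1 P1=NH1 P2=NH3
Op 11: best P0=NH1 P1=NH1 P2=NH3
Op 12: best P0=NH1 P1=NH1 P2=NH3

Answer: P0:NH1 P1:NH1 P2:NH3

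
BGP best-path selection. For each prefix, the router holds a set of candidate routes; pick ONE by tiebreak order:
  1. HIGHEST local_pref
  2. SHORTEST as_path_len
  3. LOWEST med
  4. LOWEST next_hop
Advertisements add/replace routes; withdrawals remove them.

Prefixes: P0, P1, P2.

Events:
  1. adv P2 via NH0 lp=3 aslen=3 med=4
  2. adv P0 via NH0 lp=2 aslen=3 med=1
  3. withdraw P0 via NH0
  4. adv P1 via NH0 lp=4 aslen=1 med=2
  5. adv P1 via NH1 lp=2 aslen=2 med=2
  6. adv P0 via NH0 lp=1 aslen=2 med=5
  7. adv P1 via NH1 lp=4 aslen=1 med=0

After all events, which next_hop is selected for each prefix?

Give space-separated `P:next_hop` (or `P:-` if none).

Op 1: best P0=- P1=- P2=NH0
Op 2: best P0=NH0 P1=- P2=NH0
Op 3: best P0=- P1=- P2=NH0
Op 4: best P0=- P1=NH0 P2=NH0
Op 5: best P0=- P1=NH0 P2=NH0
Op 6: best P0=NH0 P1=NH0 P2=NH0
Op 7: best P0=NH0 P1=NH1 P2=NH0

Answer: P0:NH0 P1:NH1 P2:NH0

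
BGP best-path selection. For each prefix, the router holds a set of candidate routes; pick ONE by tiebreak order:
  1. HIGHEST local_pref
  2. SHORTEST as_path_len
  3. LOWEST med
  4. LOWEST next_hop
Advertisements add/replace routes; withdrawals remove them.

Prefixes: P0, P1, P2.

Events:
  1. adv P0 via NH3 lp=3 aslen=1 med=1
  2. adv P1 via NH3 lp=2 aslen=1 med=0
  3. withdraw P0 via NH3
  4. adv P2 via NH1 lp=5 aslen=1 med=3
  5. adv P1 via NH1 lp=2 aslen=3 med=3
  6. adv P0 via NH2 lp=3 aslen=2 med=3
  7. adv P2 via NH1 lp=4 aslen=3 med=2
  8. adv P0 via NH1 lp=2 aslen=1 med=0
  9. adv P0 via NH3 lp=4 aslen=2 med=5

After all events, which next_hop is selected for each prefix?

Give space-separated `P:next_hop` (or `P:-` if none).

Op 1: best P0=NH3 P1=- P2=-
Op 2: best P0=NH3 P1=NH3 P2=-
Op 3: best P0=- P1=NH3 P2=-
Op 4: best P0=- P1=NH3 P2=NH1
Op 5: best P0=- P1=NH3 P2=NH1
Op 6: best P0=NH2 P1=NH3 P2=NH1
Op 7: best P0=NH2 P1=NH3 P2=NH1
Op 8: best P0=NH2 P1=NH3 P2=NH1
Op 9: best P0=NH3 P1=NH3 P2=NH1

Answer: P0:NH3 P1:NH3 P2:NH1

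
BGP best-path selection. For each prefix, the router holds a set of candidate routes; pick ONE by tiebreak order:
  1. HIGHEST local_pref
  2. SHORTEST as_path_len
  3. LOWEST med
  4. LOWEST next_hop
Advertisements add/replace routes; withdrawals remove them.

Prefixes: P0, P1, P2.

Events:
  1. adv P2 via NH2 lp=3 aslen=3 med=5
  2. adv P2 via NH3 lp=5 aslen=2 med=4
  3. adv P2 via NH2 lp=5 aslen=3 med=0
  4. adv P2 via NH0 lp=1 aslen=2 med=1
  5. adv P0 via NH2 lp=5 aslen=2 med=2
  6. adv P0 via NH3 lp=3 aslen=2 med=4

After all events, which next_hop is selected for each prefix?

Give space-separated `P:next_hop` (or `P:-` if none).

Op 1: best P0=- P1=- P2=NH2
Op 2: best P0=- P1=- P2=NH3
Op 3: best P0=- P1=- P2=NH3
Op 4: best P0=- P1=- P2=NH3
Op 5: best P0=NH2 P1=- P2=NH3
Op 6: best P0=NH2 P1=- P2=NH3

Answer: P0:NH2 P1:- P2:NH3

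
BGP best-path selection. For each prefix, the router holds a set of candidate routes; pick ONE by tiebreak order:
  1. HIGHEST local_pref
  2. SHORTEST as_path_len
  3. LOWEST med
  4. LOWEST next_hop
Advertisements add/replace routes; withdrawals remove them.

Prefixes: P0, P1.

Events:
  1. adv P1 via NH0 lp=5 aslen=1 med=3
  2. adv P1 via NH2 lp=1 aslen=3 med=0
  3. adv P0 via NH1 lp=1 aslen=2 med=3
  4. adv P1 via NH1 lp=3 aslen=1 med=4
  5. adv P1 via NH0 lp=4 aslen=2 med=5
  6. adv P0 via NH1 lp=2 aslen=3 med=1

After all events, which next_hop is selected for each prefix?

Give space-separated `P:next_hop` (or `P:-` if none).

Op 1: best P0=- P1=NH0
Op 2: best P0=- P1=NH0
Op 3: best P0=NH1 P1=NH0
Op 4: best P0=NH1 P1=NH0
Op 5: best P0=NH1 P1=NH0
Op 6: best P0=NH1 P1=NH0

Answer: P0:NH1 P1:NH0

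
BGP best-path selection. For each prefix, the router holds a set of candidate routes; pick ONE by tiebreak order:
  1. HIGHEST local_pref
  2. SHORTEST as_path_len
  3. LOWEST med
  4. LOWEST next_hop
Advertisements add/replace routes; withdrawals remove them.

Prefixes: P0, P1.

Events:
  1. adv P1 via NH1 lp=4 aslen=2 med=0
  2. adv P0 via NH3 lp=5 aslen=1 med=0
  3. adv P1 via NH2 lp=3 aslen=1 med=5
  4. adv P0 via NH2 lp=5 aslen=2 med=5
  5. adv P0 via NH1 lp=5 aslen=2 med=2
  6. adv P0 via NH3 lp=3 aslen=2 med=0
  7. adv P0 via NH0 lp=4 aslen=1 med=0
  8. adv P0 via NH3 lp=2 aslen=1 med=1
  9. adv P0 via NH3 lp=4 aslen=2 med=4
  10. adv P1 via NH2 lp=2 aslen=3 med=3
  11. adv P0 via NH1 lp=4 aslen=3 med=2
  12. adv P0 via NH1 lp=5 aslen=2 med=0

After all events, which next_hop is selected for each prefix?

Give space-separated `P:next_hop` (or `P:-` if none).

Op 1: best P0=- P1=NH1
Op 2: best P0=NH3 P1=NH1
Op 3: best P0=NH3 P1=NH1
Op 4: best P0=NH3 P1=NH1
Op 5: best P0=NH3 P1=NH1
Op 6: best P0=NH1 P1=NH1
Op 7: best P0=NH1 P1=NH1
Op 8: best P0=NH1 P1=NH1
Op 9: best P0=NH1 P1=NH1
Op 10: best P0=NH1 P1=NH1
Op 11: best P0=NH2 P1=NH1
Op 12: best P0=NH1 P1=NH1

Answer: P0:NH1 P1:NH1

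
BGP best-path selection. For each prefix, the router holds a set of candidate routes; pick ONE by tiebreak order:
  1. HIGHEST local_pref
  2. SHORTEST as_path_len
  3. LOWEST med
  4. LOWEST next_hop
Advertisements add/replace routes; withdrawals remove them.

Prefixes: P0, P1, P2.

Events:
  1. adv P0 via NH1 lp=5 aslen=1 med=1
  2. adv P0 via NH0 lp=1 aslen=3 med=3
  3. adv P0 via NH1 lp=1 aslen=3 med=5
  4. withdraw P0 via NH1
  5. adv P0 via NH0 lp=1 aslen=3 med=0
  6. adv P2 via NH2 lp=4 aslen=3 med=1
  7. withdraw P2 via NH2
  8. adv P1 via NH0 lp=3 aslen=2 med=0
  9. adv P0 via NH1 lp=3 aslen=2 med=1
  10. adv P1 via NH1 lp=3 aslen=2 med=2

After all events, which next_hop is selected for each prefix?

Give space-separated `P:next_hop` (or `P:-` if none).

Op 1: best P0=NH1 P1=- P2=-
Op 2: best P0=NH1 P1=- P2=-
Op 3: best P0=NH0 P1=- P2=-
Op 4: best P0=NH0 P1=- P2=-
Op 5: best P0=NH0 P1=- P2=-
Op 6: best P0=NH0 P1=- P2=NH2
Op 7: best P0=NH0 P1=- P2=-
Op 8: best P0=NH0 P1=NH0 P2=-
Op 9: best P0=NH1 P1=NH0 P2=-
Op 10: best P0=NH1 P1=NH0 P2=-

Answer: P0:NH1 P1:NH0 P2:-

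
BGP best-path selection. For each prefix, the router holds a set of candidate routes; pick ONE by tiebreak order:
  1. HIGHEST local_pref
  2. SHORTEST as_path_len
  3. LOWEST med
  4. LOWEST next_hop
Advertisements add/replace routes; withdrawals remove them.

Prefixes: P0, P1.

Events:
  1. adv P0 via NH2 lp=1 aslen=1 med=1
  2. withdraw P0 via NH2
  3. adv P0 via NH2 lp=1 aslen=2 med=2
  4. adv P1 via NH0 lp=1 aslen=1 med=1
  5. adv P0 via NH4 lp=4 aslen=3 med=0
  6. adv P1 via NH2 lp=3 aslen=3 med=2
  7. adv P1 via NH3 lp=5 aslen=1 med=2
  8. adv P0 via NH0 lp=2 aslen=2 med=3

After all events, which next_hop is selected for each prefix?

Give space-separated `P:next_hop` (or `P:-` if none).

Answer: P0:NH4 P1:NH3

Derivation:
Op 1: best P0=NH2 P1=-
Op 2: best P0=- P1=-
Op 3: best P0=NH2 P1=-
Op 4: best P0=NH2 P1=NH0
Op 5: best P0=NH4 P1=NH0
Op 6: best P0=NH4 P1=NH2
Op 7: best P0=NH4 P1=NH3
Op 8: best P0=NH4 P1=NH3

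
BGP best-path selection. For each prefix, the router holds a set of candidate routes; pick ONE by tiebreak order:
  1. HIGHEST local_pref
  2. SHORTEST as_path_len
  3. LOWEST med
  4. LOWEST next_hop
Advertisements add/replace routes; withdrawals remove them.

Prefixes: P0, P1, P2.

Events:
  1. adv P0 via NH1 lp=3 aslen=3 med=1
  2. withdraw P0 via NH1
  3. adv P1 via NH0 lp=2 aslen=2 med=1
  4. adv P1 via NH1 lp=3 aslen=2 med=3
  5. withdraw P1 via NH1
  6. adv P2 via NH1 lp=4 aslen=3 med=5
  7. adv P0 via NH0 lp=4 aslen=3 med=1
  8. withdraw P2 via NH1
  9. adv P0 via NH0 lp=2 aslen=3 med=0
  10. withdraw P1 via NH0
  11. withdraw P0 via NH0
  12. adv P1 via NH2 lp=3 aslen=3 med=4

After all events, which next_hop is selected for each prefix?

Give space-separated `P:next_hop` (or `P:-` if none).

Answer: P0:- P1:NH2 P2:-

Derivation:
Op 1: best P0=NH1 P1=- P2=-
Op 2: best P0=- P1=- P2=-
Op 3: best P0=- P1=NH0 P2=-
Op 4: best P0=- P1=NH1 P2=-
Op 5: best P0=- P1=NH0 P2=-
Op 6: best P0=- P1=NH0 P2=NH1
Op 7: best P0=NH0 P1=NH0 P2=NH1
Op 8: best P0=NH0 P1=NH0 P2=-
Op 9: best P0=NH0 P1=NH0 P2=-
Op 10: best P0=NH0 P1=- P2=-
Op 11: best P0=- P1=- P2=-
Op 12: best P0=- P1=NH2 P2=-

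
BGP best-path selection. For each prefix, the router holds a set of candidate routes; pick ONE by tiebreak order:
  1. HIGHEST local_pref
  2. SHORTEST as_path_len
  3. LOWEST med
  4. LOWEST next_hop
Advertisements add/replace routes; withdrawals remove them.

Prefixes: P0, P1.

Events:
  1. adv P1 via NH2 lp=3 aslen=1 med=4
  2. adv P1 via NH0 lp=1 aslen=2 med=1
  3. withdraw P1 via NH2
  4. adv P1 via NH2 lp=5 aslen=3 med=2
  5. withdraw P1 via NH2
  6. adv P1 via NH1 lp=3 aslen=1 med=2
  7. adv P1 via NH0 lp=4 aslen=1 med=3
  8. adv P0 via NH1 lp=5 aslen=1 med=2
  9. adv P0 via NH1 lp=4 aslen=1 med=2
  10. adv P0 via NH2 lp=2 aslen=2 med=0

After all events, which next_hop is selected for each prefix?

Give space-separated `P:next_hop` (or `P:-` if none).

Op 1: best P0=- P1=NH2
Op 2: best P0=- P1=NH2
Op 3: best P0=- P1=NH0
Op 4: best P0=- P1=NH2
Op 5: best P0=- P1=NH0
Op 6: best P0=- P1=NH1
Op 7: best P0=- P1=NH0
Op 8: best P0=NH1 P1=NH0
Op 9: best P0=NH1 P1=NH0
Op 10: best P0=NH1 P1=NH0

Answer: P0:NH1 P1:NH0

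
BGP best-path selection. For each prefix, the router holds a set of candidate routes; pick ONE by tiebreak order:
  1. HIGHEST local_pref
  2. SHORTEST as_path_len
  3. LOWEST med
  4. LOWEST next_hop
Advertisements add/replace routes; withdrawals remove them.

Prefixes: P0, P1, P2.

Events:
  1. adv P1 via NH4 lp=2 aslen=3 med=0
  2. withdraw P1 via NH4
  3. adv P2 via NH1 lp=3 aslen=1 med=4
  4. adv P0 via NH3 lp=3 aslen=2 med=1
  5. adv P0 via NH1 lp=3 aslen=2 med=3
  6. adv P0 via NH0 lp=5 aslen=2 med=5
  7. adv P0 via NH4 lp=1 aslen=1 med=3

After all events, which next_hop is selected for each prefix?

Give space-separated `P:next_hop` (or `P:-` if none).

Answer: P0:NH0 P1:- P2:NH1

Derivation:
Op 1: best P0=- P1=NH4 P2=-
Op 2: best P0=- P1=- P2=-
Op 3: best P0=- P1=- P2=NH1
Op 4: best P0=NH3 P1=- P2=NH1
Op 5: best P0=NH3 P1=- P2=NH1
Op 6: best P0=NH0 P1=- P2=NH1
Op 7: best P0=NH0 P1=- P2=NH1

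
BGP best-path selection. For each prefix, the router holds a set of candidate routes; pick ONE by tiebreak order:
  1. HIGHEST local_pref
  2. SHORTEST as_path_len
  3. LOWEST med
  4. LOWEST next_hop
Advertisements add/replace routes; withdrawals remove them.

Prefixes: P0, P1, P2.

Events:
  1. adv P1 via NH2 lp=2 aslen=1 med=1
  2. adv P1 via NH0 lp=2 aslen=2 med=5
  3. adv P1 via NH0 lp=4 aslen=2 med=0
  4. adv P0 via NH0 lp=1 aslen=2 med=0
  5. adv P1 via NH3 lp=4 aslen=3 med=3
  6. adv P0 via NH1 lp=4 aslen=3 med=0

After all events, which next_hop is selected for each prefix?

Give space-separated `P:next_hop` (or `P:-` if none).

Answer: P0:NH1 P1:NH0 P2:-

Derivation:
Op 1: best P0=- P1=NH2 P2=-
Op 2: best P0=- P1=NH2 P2=-
Op 3: best P0=- P1=NH0 P2=-
Op 4: best P0=NH0 P1=NH0 P2=-
Op 5: best P0=NH0 P1=NH0 P2=-
Op 6: best P0=NH1 P1=NH0 P2=-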